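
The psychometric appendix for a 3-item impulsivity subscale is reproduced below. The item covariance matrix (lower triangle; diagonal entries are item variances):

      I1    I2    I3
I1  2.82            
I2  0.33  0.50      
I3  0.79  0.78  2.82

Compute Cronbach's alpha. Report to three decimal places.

α = 0.573

sum of item variances = 2.82 + 0.50 + 2.82 = 6.14
Sum of the distinct covariances = 1.90
Var(T) = 6.14 + 2 × 1.90 = 9.94
α = (k/(k−1))·(1 − sum of item variances/Var(T)) = (3/2)·(1 − 6.14/9.94) = 0.573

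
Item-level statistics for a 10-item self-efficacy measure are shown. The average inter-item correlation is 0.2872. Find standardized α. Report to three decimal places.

α = 0.801

Standardized α = k·r̄ / (1 + (k−1)·r̄) = 10 × 0.2872 / (1 + 9 × 0.2872)
  = 2.8720 / 3.5848 = 0.801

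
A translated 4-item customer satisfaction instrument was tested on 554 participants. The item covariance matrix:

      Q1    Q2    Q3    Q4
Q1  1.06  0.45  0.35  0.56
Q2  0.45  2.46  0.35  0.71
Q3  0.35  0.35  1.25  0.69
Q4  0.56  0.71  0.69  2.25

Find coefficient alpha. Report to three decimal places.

α = 0.626

sum of item variances = 1.06 + 2.46 + 1.25 + 2.25 = 7.02
Σ_{i<j} σ_ij = 3.11
Var(T) = 7.02 + 2 × 3.11 = 13.24
α = (k/(k−1))·(1 − sum of item variances/Var(T)) = (4/3)·(1 − 7.02/13.24) = 0.626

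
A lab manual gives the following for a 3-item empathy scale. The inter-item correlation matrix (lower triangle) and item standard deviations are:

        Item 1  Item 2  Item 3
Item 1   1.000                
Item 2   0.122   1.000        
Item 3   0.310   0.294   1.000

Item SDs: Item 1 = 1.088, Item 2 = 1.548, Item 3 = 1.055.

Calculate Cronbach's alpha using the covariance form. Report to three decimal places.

Σσ²ᵢ = 1.088² + 1.548² + 1.055² = 4.6931
Covariances σ_ij = r_ij · s_i · s_j:
  σ(Item 1,Item 2) = 0.122 × 1.088 × 1.548 = 0.2055
  σ(Item 1,Item 3) = 0.310 × 1.088 × 1.055 = 0.3558
  σ(Item 2,Item 3) = 0.294 × 1.548 × 1.055 = 0.4801
σ²_T = Σσ²ᵢ + 2·Σσ_ij = 4.6931 + 2 × 1.0414 = 6.7759
α = (3/2)·(1 − 4.6931/6.7759) = 0.461

α = 0.461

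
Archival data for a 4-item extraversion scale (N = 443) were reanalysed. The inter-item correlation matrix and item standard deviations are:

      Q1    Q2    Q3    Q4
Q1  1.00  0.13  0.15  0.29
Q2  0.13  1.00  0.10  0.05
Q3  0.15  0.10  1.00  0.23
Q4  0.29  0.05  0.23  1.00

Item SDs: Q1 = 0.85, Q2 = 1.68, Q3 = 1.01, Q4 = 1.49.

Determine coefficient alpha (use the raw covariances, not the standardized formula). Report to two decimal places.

Σσ²ᵢ = 0.85² + 1.68² + 1.01² + 1.49² = 6.7851
Covariances σ_ij = r_ij · s_i · s_j:
  σ(Q1,Q2) = 0.13 × 0.85 × 1.68 = 0.1856
  σ(Q1,Q3) = 0.15 × 0.85 × 1.01 = 0.1288
  σ(Q1,Q4) = 0.29 × 0.85 × 1.49 = 0.3673
  σ(Q2,Q3) = 0.10 × 1.68 × 1.01 = 0.1697
  σ(Q2,Q4) = 0.05 × 1.68 × 1.49 = 0.1252
  σ(Q3,Q4) = 0.23 × 1.01 × 1.49 = 0.3461
σ²_T = Σσ²ᵢ + 2·Σσ_ij = 6.7851 + 2 × 1.3227 = 9.4305
α = (4/3)·(1 − 6.7851/9.4305) = 0.37

coefficient alpha = 0.37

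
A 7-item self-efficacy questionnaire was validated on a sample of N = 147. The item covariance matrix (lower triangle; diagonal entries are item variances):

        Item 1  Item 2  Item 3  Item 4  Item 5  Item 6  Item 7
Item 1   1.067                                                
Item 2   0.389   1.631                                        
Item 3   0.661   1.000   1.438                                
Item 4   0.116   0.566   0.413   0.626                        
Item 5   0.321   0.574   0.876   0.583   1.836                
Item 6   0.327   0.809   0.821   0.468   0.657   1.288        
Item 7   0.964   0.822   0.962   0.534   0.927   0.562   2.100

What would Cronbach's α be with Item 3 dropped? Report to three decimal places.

α = 0.802

Remaining items: Item 1, Item 2, Item 4, Item 5, Item 6, Item 7 (k = 6).
ΣVar(i) = 1.067 + 1.631 + 0.626 + 1.836 + 1.288 + 2.100 = 8.548
total variance = 8.548 + 2 × 8.619 = 25.786
α (item deleted) = (6/5)·(1 − 8.548/25.786) = 0.802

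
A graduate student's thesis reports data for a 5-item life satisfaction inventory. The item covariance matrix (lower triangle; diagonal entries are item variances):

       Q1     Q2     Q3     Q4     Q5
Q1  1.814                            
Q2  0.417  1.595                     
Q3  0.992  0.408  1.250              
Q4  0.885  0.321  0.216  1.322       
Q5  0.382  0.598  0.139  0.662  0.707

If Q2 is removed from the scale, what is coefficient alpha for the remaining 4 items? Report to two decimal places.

Remaining items: Q1, Q3, Q4, Q5 (k = 4).
Σσ²ᵢ = 1.814 + 1.250 + 1.322 + 0.707 = 5.093
total variance = 5.093 + 2 × 3.276 = 11.645
α (item deleted) = (4/3)·(1 − 5.093/11.645) = 0.75

coefficient alpha = 0.75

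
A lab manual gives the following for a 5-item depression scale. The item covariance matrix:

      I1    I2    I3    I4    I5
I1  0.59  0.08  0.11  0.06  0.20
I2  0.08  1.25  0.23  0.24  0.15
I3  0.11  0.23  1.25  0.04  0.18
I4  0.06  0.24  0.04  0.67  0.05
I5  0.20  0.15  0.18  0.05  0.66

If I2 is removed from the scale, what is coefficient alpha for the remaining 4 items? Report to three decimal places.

coefficient alpha = 0.384

Remaining items: I1, I3, I4, I5 (k = 4).
Σσᵢ² = 0.59 + 1.25 + 0.67 + 0.66 = 3.17
σ²_T = 3.17 + 2 × 0.64 = 4.45
α (item deleted) = (4/3)·(1 − 3.17/4.45) = 0.384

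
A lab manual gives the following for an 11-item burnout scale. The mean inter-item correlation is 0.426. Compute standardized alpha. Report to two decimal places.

α = 0.89

Standardized α = k·r̄ / (1 + (k−1)·r̄) = 11 × 0.426 / (1 + 10 × 0.426)
  = 4.6860 / 5.2600 = 0.89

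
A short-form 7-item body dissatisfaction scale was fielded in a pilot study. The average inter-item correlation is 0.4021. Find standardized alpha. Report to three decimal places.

standardized alpha = 0.825

Standardized α = k·r̄ / (1 + (k−1)·r̄) = 7 × 0.4021 / (1 + 6 × 0.4021)
  = 2.8147 / 3.4126 = 0.825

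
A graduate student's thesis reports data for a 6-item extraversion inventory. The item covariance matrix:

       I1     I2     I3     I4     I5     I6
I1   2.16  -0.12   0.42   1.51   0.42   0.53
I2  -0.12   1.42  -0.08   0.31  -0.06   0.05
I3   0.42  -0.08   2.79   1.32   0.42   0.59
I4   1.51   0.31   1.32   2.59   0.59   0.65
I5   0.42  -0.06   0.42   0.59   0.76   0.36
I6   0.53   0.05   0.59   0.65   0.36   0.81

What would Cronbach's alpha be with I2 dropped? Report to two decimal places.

Cronbach's alpha = 0.75

Remaining items: I1, I3, I4, I5, I6 (k = 5).
Σσ²ᵢ = 2.16 + 2.79 + 2.59 + 0.76 + 0.81 = 9.11
σ²_total = 9.11 + 2 × 6.81 = 22.73
α (item deleted) = (5/4)·(1 − 9.11/22.73) = 0.75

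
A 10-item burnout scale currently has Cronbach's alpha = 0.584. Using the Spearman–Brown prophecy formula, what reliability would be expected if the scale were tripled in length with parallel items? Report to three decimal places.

Length factor m = 3
α' = m·α / (1 + (m−1)·α)
   = 3 × 0.584 / (1 + (3 − 1) × 0.584)
   = 1.7520 / 2.1680 = 0.808

predicted reliability = 0.808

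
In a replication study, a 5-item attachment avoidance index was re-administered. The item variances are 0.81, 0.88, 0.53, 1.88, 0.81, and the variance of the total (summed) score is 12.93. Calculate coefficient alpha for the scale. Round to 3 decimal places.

sum of item variances = 0.81 + 0.88 + 0.53 + 1.88 + 0.81 = 4.91
α = (k/(k−1))·(1 − sum of item variances/σ²_total) = (5/4)·(1 − 4.91/12.93) = 0.775

coefficient alpha = 0.775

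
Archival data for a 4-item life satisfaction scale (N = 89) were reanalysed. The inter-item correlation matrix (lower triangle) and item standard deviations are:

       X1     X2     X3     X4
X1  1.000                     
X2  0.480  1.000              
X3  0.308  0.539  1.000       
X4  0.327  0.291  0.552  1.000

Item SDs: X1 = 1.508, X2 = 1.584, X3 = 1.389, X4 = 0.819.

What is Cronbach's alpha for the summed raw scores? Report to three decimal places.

Cronbach's alpha = 0.724

Σσ²ᵢ = 1.508² + 1.584² + 1.389² + 0.819² = 7.3832
Covariances σ_ij = r_ij · s_i · s_j:
  σ(X1,X2) = 0.480 × 1.508 × 1.584 = 1.1466
  σ(X1,X3) = 0.308 × 1.508 × 1.389 = 0.6451
  σ(X1,X4) = 0.327 × 1.508 × 0.819 = 0.4039
  σ(X2,X3) = 0.539 × 1.584 × 1.389 = 1.1859
  σ(X2,X4) = 0.291 × 1.584 × 0.819 = 0.3775
  σ(X3,X4) = 0.552 × 1.389 × 0.819 = 0.6280
σ²_T = Σσ²ᵢ + 2·Σσ_ij = 7.3832 + 2 × 4.3870 = 16.1572
α = (4/3)·(1 − 7.3832/16.1572) = 0.724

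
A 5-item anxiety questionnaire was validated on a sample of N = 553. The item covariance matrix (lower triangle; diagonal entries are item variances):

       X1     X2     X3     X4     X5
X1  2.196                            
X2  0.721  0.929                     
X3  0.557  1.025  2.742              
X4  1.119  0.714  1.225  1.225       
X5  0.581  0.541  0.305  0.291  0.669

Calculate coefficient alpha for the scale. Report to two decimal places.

α = 0.81

Σσ²ᵢ = 2.196 + 0.929 + 2.742 + 1.225 + 0.669 = 7.761
Sum of off-diagonal covariances = 7.079
Var(T) = 7.761 + 2 × 7.079 = 21.919
α = (k/(k−1))·(1 − Σσ²ᵢ/Var(T)) = (5/4)·(1 − 7.761/21.919) = 0.81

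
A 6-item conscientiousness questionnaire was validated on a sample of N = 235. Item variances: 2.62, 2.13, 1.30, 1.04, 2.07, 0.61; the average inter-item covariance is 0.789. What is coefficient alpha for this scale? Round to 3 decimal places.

coefficient alpha = 0.849

sum of item variances = 2.62 + 2.13 + 1.30 + 1.04 + 2.07 + 0.61 = 9.77
Sum of the 15 distinct covariances = 15 × 0.789 = 11.835
σ²_total = sum of item variances + 2·Σcov = 9.77 + 2 × 11.835 = 33.440
α = (6/5)·(1 − 9.77/33.440) = 0.849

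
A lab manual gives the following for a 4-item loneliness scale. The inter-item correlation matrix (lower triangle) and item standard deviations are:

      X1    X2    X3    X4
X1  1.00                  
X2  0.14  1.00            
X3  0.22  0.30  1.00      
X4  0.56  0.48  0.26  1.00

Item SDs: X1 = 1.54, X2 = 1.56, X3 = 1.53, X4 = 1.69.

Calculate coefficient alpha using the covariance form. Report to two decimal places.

α = 0.66

Σσ²ᵢ = 1.54² + 1.56² + 1.53² + 1.69² = 10.0022
Covariances σ_ij = r_ij · s_i · s_j:
  σ(X1,X2) = 0.14 × 1.54 × 1.56 = 0.3363
  σ(X1,X3) = 0.22 × 1.54 × 1.53 = 0.5184
  σ(X1,X4) = 0.56 × 1.54 × 1.69 = 1.4575
  σ(X2,X3) = 0.30 × 1.56 × 1.53 = 0.7160
  σ(X2,X4) = 0.48 × 1.56 × 1.69 = 1.2655
  σ(X3,X4) = 0.26 × 1.53 × 1.69 = 0.6723
σ²_T = Σσ²ᵢ + 2·Σσ_ij = 10.0022 + 2 × 4.9660 = 19.9342
α = (4/3)·(1 − 10.0022/19.9342) = 0.66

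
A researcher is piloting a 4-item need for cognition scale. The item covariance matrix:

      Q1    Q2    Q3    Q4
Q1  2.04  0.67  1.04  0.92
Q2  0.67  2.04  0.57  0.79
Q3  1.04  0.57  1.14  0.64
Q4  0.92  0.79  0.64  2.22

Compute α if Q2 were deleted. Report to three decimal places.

α = 0.736

Remaining items: Q1, Q3, Q4 (k = 3).
sum of item variances = 2.04 + 1.14 + 2.22 = 5.40
total variance = 5.40 + 2 × 2.60 = 10.60
α (item deleted) = (3/2)·(1 − 5.40/10.60) = 0.736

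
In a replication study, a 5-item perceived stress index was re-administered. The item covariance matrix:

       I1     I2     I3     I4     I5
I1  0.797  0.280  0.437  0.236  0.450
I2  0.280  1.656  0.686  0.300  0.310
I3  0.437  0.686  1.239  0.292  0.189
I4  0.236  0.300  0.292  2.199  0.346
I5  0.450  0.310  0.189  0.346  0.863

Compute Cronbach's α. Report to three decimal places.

Σσᵢ² = 0.797 + 1.656 + 1.239 + 2.199 + 0.863 = 6.754
Sum of off-diagonal covariances = 3.526
Var(T) = 6.754 + 2 × 3.526 = 13.806
α = (k/(k−1))·(1 − Σσᵢ²/Var(T)) = (5/4)·(1 − 6.754/13.806) = 0.638

Cronbach's α = 0.638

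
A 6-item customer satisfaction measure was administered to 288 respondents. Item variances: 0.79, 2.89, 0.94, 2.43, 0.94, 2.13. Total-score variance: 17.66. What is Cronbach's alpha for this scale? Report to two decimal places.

Cronbach's alpha = 0.51

Σσᵢ² = 0.79 + 2.89 + 0.94 + 2.43 + 0.94 + 2.13 = 10.12
α = (k/(k−1))·(1 − Σσᵢ²/total variance) = (6/5)·(1 − 10.12/17.66) = 0.51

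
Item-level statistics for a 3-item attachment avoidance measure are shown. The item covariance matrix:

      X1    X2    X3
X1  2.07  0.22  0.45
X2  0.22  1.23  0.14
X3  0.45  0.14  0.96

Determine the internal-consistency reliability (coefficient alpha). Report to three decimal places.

sum of item variances = 2.07 + 1.23 + 0.96 = 4.26
Sum of the distinct covariances = 0.81
Var(T) = 4.26 + 2 × 0.81 = 5.88
α = (k/(k−1))·(1 − sum of item variances/Var(T)) = (3/2)·(1 − 4.26/5.88) = 0.413

α = 0.413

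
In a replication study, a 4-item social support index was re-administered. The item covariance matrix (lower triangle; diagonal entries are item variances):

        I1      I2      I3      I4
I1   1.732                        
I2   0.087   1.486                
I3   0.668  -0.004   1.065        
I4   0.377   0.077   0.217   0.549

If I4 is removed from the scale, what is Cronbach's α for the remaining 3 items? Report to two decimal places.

α = 0.39

Remaining items: I1, I2, I3 (k = 3).
Σσᵢ² = 1.732 + 1.486 + 1.065 = 4.283
total variance = 4.283 + 2 × 0.751 = 5.785
α (item deleted) = (3/2)·(1 − 4.283/5.785) = 0.39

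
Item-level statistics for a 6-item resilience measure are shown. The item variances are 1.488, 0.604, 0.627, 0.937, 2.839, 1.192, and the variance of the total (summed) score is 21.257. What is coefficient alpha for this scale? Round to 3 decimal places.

α = 0.766

ΣVar(i) = 1.488 + 0.604 + 0.627 + 0.937 + 2.839 + 1.192 = 7.687
α = (k/(k−1))·(1 − ΣVar(i)/Var(T)) = (6/5)·(1 − 7.687/21.257) = 0.766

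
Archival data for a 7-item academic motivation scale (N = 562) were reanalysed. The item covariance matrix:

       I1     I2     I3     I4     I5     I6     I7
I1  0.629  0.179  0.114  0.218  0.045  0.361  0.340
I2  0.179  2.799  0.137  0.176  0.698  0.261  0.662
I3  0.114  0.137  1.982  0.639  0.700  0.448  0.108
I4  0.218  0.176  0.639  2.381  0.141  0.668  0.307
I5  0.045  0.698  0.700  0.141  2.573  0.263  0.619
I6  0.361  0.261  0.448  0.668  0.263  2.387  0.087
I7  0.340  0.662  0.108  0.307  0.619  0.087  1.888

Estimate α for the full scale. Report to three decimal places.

α = 0.577

Σσ²ᵢ = 0.629 + 2.799 + 1.982 + 2.381 + 2.573 + 2.387 + 1.888 = 14.639
Sum of the distinct covariances = 7.171
Var(T) = 14.639 + 2 × 7.171 = 28.981
α = (k/(k−1))·(1 − Σσ²ᵢ/Var(T)) = (7/6)·(1 − 14.639/28.981) = 0.577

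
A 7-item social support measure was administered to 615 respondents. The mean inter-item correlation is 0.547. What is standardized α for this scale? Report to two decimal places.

Standardized α = k·r̄ / (1 + (k−1)·r̄) = 7 × 0.547 / (1 + 6 × 0.547)
  = 3.8290 / 4.2820 = 0.89

α = 0.89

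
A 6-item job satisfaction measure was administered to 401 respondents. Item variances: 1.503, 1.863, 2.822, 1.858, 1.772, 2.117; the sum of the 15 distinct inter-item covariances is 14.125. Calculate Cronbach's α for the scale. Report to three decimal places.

α = 0.844

ΣVar(i) = 1.503 + 1.863 + 2.822 + 1.858 + 1.772 + 2.117 = 11.935
Sum of distinct covariances = 14.125
σ²_total = ΣVar(i) + 2·Σcov = 11.935 + 2 × 14.125 = 40.185
α = (6/5)·(1 − 11.935/40.185) = 0.844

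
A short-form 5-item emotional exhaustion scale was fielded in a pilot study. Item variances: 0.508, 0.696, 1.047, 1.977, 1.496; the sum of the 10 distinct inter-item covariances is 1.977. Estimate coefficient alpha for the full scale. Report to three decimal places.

α = 0.511

Σσ²ᵢ = 0.508 + 0.696 + 1.047 + 1.977 + 1.496 = 5.724
Sum of distinct covariances = 1.977
Var(T) = Σσ²ᵢ + 2·Σcov = 5.724 + 2 × 1.977 = 9.678
α = (5/4)·(1 − 5.724/9.678) = 0.511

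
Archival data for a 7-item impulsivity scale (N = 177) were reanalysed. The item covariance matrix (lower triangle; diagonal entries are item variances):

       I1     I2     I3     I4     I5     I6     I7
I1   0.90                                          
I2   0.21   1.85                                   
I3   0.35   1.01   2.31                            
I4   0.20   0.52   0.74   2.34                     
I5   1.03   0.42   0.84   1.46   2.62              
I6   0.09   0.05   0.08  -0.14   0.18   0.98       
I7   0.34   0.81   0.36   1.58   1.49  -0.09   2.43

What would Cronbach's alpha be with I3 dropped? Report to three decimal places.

Cronbach's alpha = 0.713

Remaining items: I1, I2, I4, I5, I6, I7 (k = 6).
Σσ²ᵢ = 0.90 + 1.85 + 2.34 + 2.62 + 0.98 + 2.43 = 11.12
σ²_T = 11.12 + 2 × 8.15 = 27.42
α (item deleted) = (6/5)·(1 − 11.12/27.42) = 0.713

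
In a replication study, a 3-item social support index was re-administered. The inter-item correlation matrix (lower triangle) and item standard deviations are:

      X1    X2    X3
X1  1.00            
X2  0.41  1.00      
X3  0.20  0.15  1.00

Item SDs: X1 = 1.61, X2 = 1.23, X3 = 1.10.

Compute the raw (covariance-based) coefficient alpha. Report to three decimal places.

Σσ²ᵢ = 1.61² + 1.23² + 1.10² = 5.3150
Covariances σ_ij = r_ij · s_i · s_j:
  σ(X1,X2) = 0.41 × 1.61 × 1.23 = 0.8119
  σ(X1,X3) = 0.20 × 1.61 × 1.10 = 0.3542
  σ(X2,X3) = 0.15 × 1.23 × 1.10 = 0.2030
σ²_T = Σσ²ᵢ + 2·Σσ_ij = 5.3150 + 2 × 1.3691 = 8.0532
α = (3/2)·(1 − 5.3150/8.0532) = 0.510

coefficient alpha = 0.510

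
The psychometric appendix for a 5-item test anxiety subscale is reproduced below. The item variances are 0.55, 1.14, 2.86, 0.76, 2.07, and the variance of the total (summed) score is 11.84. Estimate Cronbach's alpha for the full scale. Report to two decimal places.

sum of item variances = 0.55 + 1.14 + 2.86 + 0.76 + 2.07 = 7.38
α = (k/(k−1))·(1 − sum of item variances/σ²_T) = (5/4)·(1 − 7.38/11.84) = 0.47

α = 0.47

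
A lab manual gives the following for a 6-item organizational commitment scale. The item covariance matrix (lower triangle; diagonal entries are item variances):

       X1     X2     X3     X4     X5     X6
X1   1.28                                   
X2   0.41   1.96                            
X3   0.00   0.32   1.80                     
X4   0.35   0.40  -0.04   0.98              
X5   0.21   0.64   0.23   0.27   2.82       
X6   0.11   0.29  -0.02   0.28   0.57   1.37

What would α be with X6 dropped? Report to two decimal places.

Remaining items: X1, X2, X3, X4, X5 (k = 5).
Σσ²ᵢ = 1.28 + 1.96 + 1.80 + 0.98 + 2.82 = 8.84
σ²_T = 8.84 + 2 × 2.79 = 14.42
α (item deleted) = (5/4)·(1 − 8.84/14.42) = 0.48

α = 0.48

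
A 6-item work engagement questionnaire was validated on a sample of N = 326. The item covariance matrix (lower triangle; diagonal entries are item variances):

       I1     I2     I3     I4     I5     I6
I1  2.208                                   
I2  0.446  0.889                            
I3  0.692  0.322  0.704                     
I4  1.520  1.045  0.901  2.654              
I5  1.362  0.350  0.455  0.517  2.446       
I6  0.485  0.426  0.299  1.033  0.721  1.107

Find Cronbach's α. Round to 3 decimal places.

Cronbach's α = 0.815

sum of item variances = 2.208 + 0.889 + 0.704 + 2.654 + 2.446 + 1.107 = 10.008
Σ_{i<j} σ_ij = 10.574
total variance = 10.008 + 2 × 10.574 = 31.156
α = (k/(k−1))·(1 − sum of item variances/total variance) = (6/5)·(1 − 10.008/31.156) = 0.815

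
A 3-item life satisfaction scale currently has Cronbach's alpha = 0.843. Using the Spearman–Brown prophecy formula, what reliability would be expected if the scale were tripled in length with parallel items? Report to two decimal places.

Length factor m = 3
α' = m·α / (1 + (m−1)·α)
   = 3 × 0.843 / (1 + (3 − 1) × 0.843)
   = 2.5290 / 2.6860 = 0.94

predicted reliability = 0.94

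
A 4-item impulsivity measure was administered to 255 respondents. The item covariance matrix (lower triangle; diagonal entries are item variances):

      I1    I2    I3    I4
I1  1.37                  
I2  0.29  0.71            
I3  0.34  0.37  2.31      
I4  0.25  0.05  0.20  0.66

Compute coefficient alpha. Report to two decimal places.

sum of item variances = 1.37 + 0.71 + 2.31 + 0.66 = 5.05
Sum of off-diagonal covariances = 1.50
σ²_total = 5.05 + 2 × 1.50 = 8.05
α = (k/(k−1))·(1 − sum of item variances/σ²_total) = (4/3)·(1 − 5.05/8.05) = 0.50

α = 0.50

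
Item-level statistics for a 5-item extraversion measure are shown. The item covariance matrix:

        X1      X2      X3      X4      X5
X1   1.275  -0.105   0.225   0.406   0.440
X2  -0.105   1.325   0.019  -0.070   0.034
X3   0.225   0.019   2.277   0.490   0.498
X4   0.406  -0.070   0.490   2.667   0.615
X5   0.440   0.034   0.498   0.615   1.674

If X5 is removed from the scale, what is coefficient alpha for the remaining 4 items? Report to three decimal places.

α = 0.272

Remaining items: X1, X2, X3, X4 (k = 4).
ΣVar(i) = 1.275 + 1.325 + 2.277 + 2.667 = 7.544
σ²_total = 7.544 + 2 × 0.965 = 9.474
α (item deleted) = (4/3)·(1 − 7.544/9.474) = 0.272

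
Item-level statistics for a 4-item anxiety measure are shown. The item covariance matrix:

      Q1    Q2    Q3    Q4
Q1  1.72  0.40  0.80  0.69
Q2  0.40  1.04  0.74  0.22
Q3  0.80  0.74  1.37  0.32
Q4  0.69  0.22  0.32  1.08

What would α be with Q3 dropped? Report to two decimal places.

Remaining items: Q1, Q2, Q4 (k = 3).
Σσ²ᵢ = 1.72 + 1.04 + 1.08 = 3.84
Var(T) = 3.84 + 2 × 1.31 = 6.46
α (item deleted) = (3/2)·(1 − 3.84/6.46) = 0.61

α = 0.61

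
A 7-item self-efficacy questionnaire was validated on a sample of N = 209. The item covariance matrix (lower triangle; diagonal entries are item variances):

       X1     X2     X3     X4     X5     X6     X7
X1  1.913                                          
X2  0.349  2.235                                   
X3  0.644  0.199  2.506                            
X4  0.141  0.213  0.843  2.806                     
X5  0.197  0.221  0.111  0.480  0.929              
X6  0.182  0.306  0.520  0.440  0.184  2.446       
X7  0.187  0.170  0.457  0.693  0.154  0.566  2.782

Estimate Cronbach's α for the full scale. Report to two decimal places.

α = 0.56

ΣVar(i) = 1.913 + 2.235 + 2.506 + 2.806 + 0.929 + 2.446 + 2.782 = 15.617
Sum of the distinct covariances = 7.257
σ²_total = 15.617 + 2 × 7.257 = 30.131
α = (k/(k−1))·(1 − ΣVar(i)/σ²_total) = (7/6)·(1 − 15.617/30.131) = 0.56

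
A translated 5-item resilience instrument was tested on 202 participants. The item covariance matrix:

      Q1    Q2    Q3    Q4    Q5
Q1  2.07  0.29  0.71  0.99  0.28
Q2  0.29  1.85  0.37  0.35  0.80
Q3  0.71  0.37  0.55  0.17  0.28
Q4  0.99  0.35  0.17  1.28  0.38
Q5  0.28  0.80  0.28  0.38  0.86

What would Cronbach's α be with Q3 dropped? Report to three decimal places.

Cronbach's α = 0.673

Remaining items: Q1, Q2, Q4, Q5 (k = 4).
ΣVar(i) = 2.07 + 1.85 + 1.28 + 0.86 = 6.06
total variance = 6.06 + 2 × 3.09 = 12.24
α (item deleted) = (4/3)·(1 − 6.06/12.24) = 0.673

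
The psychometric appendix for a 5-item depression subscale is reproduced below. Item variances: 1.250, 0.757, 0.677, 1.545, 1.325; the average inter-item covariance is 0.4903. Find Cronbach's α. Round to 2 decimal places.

Σσ²ᵢ = 1.250 + 0.757 + 0.677 + 1.545 + 1.325 = 5.554
Sum of the 10 distinct covariances = 10 × 0.4903 = 4.9030
σ²_total = Σσ²ᵢ + 2·Σcov = 5.554 + 2 × 4.9030 = 15.3600
α = (5/4)·(1 − 5.554/15.3600) = 0.80

Cronbach's α = 0.80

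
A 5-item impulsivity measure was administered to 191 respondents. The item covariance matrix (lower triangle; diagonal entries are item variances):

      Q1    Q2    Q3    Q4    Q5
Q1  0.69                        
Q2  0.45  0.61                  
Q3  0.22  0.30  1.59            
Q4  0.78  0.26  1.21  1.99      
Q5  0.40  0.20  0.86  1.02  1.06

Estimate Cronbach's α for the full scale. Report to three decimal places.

α = 0.822

ΣVar(i) = 0.69 + 0.61 + 1.59 + 1.99 + 1.06 = 5.94
Sum of off-diagonal covariances = 5.70
σ²_T = 5.94 + 2 × 5.70 = 17.34
α = (k/(k−1))·(1 − ΣVar(i)/σ²_T) = (5/4)·(1 − 5.94/17.34) = 0.822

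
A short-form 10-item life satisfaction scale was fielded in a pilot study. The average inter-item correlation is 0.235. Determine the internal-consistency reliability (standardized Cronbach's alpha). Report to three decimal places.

α = 0.754

Standardized α = k·r̄ / (1 + (k−1)·r̄) = 10 × 0.235 / (1 + 9 × 0.235)
  = 2.3500 / 3.1150 = 0.754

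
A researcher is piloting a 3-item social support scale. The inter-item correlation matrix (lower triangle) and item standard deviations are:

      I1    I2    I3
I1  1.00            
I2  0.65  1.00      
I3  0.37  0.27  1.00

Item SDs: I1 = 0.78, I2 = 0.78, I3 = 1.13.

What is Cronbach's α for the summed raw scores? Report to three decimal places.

α = 0.652

Σσ²ᵢ = 0.78² + 0.78² + 1.13² = 2.4937
Covariances σ_ij = r_ij · s_i · s_j:
  σ(I1,I2) = 0.65 × 0.78 × 0.78 = 0.3955
  σ(I1,I3) = 0.37 × 0.78 × 1.13 = 0.3261
  σ(I2,I3) = 0.27 × 0.78 × 1.13 = 0.2380
σ²_T = Σσ²ᵢ + 2·Σσ_ij = 2.4937 + 2 × 0.9596 = 4.4129
α = (3/2)·(1 − 2.4937/4.4129) = 0.652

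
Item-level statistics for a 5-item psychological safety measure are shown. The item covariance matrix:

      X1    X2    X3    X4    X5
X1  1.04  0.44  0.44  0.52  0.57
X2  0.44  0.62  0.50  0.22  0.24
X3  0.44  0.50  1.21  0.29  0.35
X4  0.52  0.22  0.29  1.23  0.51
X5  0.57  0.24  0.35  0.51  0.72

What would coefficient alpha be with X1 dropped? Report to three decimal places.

Remaining items: X2, X3, X4, X5 (k = 4).
Σσᵢ² = 0.62 + 1.21 + 1.23 + 0.72 = 3.78
Var(T) = 3.78 + 2 × 2.11 = 8.00
α (item deleted) = (4/3)·(1 − 3.78/8.00) = 0.703

α = 0.703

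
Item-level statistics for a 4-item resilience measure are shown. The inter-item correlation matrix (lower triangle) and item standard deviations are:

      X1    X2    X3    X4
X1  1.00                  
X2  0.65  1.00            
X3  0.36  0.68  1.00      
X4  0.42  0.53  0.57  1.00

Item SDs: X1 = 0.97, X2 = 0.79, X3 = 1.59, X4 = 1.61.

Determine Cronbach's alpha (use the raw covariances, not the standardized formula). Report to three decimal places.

α = 0.779

Σσ²ᵢ = 0.97² + 0.79² + 1.59² + 1.61² = 6.6852
Covariances σ_ij = r_ij · s_i · s_j:
  σ(X1,X2) = 0.65 × 0.97 × 0.79 = 0.4981
  σ(X1,X3) = 0.36 × 0.97 × 1.59 = 0.5552
  σ(X1,X4) = 0.42 × 0.97 × 1.61 = 0.6559
  σ(X2,X3) = 0.68 × 0.79 × 1.59 = 0.8541
  σ(X2,X4) = 0.53 × 0.79 × 1.61 = 0.6741
  σ(X3,X4) = 0.57 × 1.59 × 1.61 = 1.4591
σ²_T = Σσ²ᵢ + 2·Σσ_ij = 6.6852 + 2 × 4.6965 = 16.0782
α = (4/3)·(1 − 6.6852/16.0782) = 0.779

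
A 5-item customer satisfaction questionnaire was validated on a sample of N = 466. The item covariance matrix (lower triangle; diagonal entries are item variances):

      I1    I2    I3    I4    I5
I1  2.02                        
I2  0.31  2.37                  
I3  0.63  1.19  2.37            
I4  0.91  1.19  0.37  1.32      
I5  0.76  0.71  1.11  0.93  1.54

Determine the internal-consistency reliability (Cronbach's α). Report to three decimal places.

Σσ²ᵢ = 2.02 + 2.37 + 2.37 + 1.32 + 1.54 = 9.62
Sum of off-diagonal covariances = 8.11
σ²_T = 9.62 + 2 × 8.11 = 25.84
α = (k/(k−1))·(1 − Σσ²ᵢ/σ²_T) = (5/4)·(1 − 9.62/25.84) = 0.785

Cronbach's α = 0.785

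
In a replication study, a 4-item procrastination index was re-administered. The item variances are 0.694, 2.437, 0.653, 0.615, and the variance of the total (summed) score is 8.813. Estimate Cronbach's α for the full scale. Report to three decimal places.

α = 0.668

Σσᵢ² = 0.694 + 2.437 + 0.653 + 0.615 = 4.399
α = (k/(k−1))·(1 − Σσᵢ²/σ²_total) = (4/3)·(1 − 4.399/8.813) = 0.668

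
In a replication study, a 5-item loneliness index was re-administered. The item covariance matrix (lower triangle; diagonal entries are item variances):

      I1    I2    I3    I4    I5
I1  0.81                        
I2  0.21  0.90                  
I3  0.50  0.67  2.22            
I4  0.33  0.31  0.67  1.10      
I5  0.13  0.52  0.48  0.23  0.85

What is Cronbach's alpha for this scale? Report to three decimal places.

Cronbach's alpha = 0.724

Σσ²ᵢ = 0.81 + 0.90 + 2.22 + 1.10 + 0.85 = 5.88
Σ_{i<j} σ_ij = 4.05
Var(T) = 5.88 + 2 × 4.05 = 13.98
α = (k/(k−1))·(1 − Σσ²ᵢ/Var(T)) = (5/4)·(1 − 5.88/13.98) = 0.724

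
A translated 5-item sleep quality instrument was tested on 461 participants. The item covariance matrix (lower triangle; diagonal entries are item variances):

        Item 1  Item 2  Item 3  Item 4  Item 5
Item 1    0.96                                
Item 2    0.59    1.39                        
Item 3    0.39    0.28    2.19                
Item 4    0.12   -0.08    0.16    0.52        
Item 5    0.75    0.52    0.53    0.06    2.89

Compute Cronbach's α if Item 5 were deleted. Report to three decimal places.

Remaining items: Item 1, Item 2, Item 3, Item 4 (k = 4).
Σσᵢ² = 0.96 + 1.39 + 2.19 + 0.52 = 5.06
σ²_total = 5.06 + 2 × 1.46 = 7.98
α (item deleted) = (4/3)·(1 − 5.06/7.98) = 0.488

α = 0.488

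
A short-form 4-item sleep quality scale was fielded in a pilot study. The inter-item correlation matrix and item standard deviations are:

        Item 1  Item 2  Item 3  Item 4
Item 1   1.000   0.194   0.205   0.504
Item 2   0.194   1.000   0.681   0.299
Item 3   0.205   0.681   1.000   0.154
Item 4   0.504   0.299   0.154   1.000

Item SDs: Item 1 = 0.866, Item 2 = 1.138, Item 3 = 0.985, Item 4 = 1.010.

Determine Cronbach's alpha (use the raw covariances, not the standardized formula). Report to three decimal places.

α = 0.675

Σσ²ᵢ = 0.866² + 1.138² + 0.985² + 1.010² = 4.0353
Covariances σ_ij = r_ij · s_i · s_j:
  σ(Item 1,Item 2) = 0.194 × 0.866 × 1.138 = 0.1912
  σ(Item 1,Item 3) = 0.205 × 0.866 × 0.985 = 0.1749
  σ(Item 1,Item 4) = 0.504 × 0.866 × 1.010 = 0.4408
  σ(Item 2,Item 3) = 0.681 × 1.138 × 0.985 = 0.7634
  σ(Item 2,Item 4) = 0.299 × 1.138 × 1.010 = 0.3437
  σ(Item 3,Item 4) = 0.154 × 0.985 × 1.010 = 0.1532
σ²_T = Σσ²ᵢ + 2·Σσ_ij = 4.0353 + 2 × 2.0672 = 8.1697
α = (4/3)·(1 − 4.0353/8.1697) = 0.675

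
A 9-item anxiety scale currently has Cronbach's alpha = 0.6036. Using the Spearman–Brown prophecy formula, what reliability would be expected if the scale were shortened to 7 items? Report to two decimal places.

predicted reliability = 0.54

Length factor m = 7/9 = 0.7778
α' = m·α / (1 − (1−m)·α)
   = 7/9 × 0.6036 / (1 − (1 − 7/9) × 0.6036)
   = 0.4695 / 0.8659 = 0.54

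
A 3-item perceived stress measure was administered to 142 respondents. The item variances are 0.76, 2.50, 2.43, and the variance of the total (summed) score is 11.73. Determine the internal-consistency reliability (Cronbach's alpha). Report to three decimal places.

Cronbach's alpha = 0.772

Σσ²ᵢ = 0.76 + 2.50 + 2.43 = 5.69
α = (k/(k−1))·(1 − Σσ²ᵢ/Var(T)) = (3/2)·(1 − 5.69/11.73) = 0.772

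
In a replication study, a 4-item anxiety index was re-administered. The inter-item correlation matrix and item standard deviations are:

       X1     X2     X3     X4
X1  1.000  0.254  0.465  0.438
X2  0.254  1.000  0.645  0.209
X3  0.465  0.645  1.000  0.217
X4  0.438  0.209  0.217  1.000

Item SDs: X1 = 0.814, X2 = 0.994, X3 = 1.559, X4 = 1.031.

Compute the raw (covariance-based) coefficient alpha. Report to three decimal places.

Σσ²ᵢ = 0.814² + 0.994² + 1.559² + 1.031² = 5.1441
Covariances σ_ij = r_ij · s_i · s_j:
  σ(X1,X2) = 0.254 × 0.814 × 0.994 = 0.2055
  σ(X1,X3) = 0.465 × 0.814 × 1.559 = 0.5901
  σ(X1,X4) = 0.438 × 0.814 × 1.031 = 0.3676
  σ(X2,X3) = 0.645 × 0.994 × 1.559 = 0.9995
  σ(X2,X4) = 0.209 × 0.994 × 1.031 = 0.2142
  σ(X3,X4) = 0.217 × 1.559 × 1.031 = 0.3488
σ²_T = Σσ²ᵢ + 2·Σσ_ij = 5.1441 + 2 × 2.7257 = 10.5955
α = (4/3)·(1 − 5.1441/10.5955) = 0.686

coefficient alpha = 0.686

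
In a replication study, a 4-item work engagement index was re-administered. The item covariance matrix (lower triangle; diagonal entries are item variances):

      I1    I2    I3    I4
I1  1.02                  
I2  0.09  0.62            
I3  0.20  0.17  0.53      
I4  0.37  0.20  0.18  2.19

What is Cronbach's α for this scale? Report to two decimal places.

α = 0.48

sum of item variances = 1.02 + 0.62 + 0.53 + 2.19 = 4.36
Sum of the distinct covariances = 1.21
σ²_total = 4.36 + 2 × 1.21 = 6.78
α = (k/(k−1))·(1 − sum of item variances/σ²_total) = (4/3)·(1 − 4.36/6.78) = 0.48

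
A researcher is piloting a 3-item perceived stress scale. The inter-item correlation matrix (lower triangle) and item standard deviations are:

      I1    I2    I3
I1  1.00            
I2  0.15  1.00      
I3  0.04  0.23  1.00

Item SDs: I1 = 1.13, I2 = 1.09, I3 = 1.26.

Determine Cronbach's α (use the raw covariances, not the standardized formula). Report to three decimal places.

α = 0.324

Σσ²ᵢ = 1.13² + 1.09² + 1.26² = 4.0526
Covariances σ_ij = r_ij · s_i · s_j:
  σ(I1,I2) = 0.15 × 1.13 × 1.09 = 0.1848
  σ(I1,I3) = 0.04 × 1.13 × 1.26 = 0.0570
  σ(I2,I3) = 0.23 × 1.09 × 1.26 = 0.3159
σ²_T = Σσ²ᵢ + 2·Σσ_ij = 4.0526 + 2 × 0.5577 = 5.1680
α = (3/2)·(1 − 4.0526/5.1680) = 0.324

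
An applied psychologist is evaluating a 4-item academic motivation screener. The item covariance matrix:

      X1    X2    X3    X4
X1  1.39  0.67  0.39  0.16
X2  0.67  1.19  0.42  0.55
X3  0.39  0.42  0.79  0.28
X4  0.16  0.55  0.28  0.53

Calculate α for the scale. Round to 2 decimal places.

ΣVar(i) = 1.39 + 1.19 + 0.79 + 0.53 = 3.90
Sum of the distinct covariances = 2.47
total variance = 3.90 + 2 × 2.47 = 8.84
α = (k/(k−1))·(1 − ΣVar(i)/total variance) = (4/3)·(1 − 3.90/8.84) = 0.75

α = 0.75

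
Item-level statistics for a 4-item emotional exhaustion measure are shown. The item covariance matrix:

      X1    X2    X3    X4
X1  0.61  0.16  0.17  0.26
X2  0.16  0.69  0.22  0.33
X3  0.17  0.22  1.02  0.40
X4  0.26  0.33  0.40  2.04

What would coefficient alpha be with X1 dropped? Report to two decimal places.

Remaining items: X2, X3, X4 (k = 3).
sum of item variances = 0.69 + 1.02 + 2.04 = 3.75
σ²_total = 3.75 + 2 × 0.95 = 5.65
α (item deleted) = (3/2)·(1 − 3.75/5.65) = 0.50

coefficient alpha = 0.50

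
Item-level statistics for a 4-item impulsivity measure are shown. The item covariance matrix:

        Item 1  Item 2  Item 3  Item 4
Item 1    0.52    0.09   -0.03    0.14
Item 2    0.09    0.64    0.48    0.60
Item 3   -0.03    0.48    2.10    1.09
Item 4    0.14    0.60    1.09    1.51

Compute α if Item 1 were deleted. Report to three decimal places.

Remaining items: Item 2, Item 3, Item 4 (k = 3).
sum of item variances = 0.64 + 2.10 + 1.51 = 4.25
σ²_total = 4.25 + 2 × 2.17 = 8.59
α (item deleted) = (3/2)·(1 − 4.25/8.59) = 0.758

α = 0.758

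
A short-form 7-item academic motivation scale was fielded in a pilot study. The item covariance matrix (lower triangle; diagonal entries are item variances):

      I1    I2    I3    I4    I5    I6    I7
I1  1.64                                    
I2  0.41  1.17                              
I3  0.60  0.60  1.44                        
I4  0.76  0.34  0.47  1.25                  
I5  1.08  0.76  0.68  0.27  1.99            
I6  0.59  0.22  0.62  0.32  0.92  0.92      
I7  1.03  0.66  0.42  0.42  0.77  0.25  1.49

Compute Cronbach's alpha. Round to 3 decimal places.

α = 0.830

sum of item variances = 1.64 + 1.17 + 1.44 + 1.25 + 1.99 + 0.92 + 1.49 = 9.90
Sum of off-diagonal covariances = 12.19
σ²_T = 9.90 + 2 × 12.19 = 34.28
α = (k/(k−1))·(1 − sum of item variances/σ²_T) = (7/6)·(1 − 9.90/34.28) = 0.830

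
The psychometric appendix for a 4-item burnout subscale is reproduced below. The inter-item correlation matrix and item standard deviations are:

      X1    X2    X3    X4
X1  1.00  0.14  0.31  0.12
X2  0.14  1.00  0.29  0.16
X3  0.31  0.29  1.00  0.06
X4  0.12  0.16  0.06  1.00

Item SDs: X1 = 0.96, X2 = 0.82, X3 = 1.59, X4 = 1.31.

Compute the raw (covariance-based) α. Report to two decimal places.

Σσ²ᵢ = 0.96² + 0.82² + 1.59² + 1.31² = 5.8382
Covariances σ_ij = r_ij · s_i · s_j:
  σ(X1,X2) = 0.14 × 0.96 × 0.82 = 0.1102
  σ(X1,X3) = 0.31 × 0.96 × 1.59 = 0.4732
  σ(X1,X4) = 0.12 × 0.96 × 1.31 = 0.1509
  σ(X2,X3) = 0.29 × 0.82 × 1.59 = 0.3781
  σ(X2,X4) = 0.16 × 0.82 × 1.31 = 0.1719
  σ(X3,X4) = 0.06 × 1.59 × 1.31 = 0.1250
σ²_T = Σσ²ᵢ + 2·Σσ_ij = 5.8382 + 2 × 1.4093 = 8.6568
α = (4/3)·(1 − 5.8382/8.6568) = 0.43

α = 0.43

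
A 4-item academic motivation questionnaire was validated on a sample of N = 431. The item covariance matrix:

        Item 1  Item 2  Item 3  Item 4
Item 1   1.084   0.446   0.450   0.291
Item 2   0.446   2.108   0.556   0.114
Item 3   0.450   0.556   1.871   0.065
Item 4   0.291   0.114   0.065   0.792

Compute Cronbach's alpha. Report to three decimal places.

sum of item variances = 1.084 + 2.108 + 1.871 + 0.792 = 5.855
Sum of the distinct covariances = 1.922
σ²_total = 5.855 + 2 × 1.922 = 9.699
α = (k/(k−1))·(1 − sum of item variances/σ²_total) = (4/3)·(1 − 5.855/9.699) = 0.528

Cronbach's alpha = 0.528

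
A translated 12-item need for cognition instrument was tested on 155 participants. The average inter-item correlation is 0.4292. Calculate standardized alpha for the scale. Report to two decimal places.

Standardized α = k·r̄ / (1 + (k−1)·r̄) = 12 × 0.4292 / (1 + 11 × 0.4292)
  = 5.1504 / 5.7212 = 0.90

standardized alpha = 0.90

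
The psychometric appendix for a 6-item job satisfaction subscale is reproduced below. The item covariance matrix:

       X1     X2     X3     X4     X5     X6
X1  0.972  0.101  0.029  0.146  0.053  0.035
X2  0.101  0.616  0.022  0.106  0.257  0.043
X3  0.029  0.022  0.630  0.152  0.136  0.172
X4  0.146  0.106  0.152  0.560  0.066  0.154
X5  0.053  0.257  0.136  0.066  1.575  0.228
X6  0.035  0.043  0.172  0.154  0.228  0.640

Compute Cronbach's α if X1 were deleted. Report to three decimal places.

Cronbach's α = 0.499

Remaining items: X2, X3, X4, X5, X6 (k = 5).
sum of item variances = 0.616 + 0.630 + 0.560 + 1.575 + 0.640 = 4.021
Var(T) = 4.021 + 2 × 1.336 = 6.693
α (item deleted) = (5/4)·(1 − 4.021/6.693) = 0.499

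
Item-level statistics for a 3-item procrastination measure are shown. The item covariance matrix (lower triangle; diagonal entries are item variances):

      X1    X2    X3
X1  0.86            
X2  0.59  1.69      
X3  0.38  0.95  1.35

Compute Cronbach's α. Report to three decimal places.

ΣVar(i) = 0.86 + 1.69 + 1.35 = 3.90
Sum of off-diagonal covariances = 1.92
total variance = 3.90 + 2 × 1.92 = 7.74
α = (k/(k−1))·(1 − ΣVar(i)/total variance) = (3/2)·(1 − 3.90/7.74) = 0.744

Cronbach's α = 0.744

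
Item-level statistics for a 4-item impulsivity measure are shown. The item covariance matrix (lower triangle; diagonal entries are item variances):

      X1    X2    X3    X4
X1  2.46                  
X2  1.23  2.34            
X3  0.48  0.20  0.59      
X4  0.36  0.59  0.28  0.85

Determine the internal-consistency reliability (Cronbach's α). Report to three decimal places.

Cronbach's α = 0.669

ΣVar(i) = 2.46 + 2.34 + 0.59 + 0.85 = 6.24
Σ_{i<j} σ_ij = 3.14
total variance = 6.24 + 2 × 3.14 = 12.52
α = (k/(k−1))·(1 − ΣVar(i)/total variance) = (4/3)·(1 − 6.24/12.52) = 0.669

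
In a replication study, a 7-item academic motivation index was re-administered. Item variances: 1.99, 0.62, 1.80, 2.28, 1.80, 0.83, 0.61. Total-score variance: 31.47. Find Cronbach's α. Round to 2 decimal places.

Σσᵢ² = 1.99 + 0.62 + 1.80 + 2.28 + 1.80 + 0.83 + 0.61 = 9.93
α = (k/(k−1))·(1 − Σσᵢ²/Var(T)) = (7/6)·(1 − 9.93/31.47) = 0.80

α = 0.80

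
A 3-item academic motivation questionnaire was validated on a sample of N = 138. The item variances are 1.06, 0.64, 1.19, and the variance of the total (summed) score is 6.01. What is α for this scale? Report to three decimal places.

α = 0.779

Σσᵢ² = 1.06 + 0.64 + 1.19 = 2.89
α = (k/(k−1))·(1 − Σσᵢ²/total variance) = (3/2)·(1 − 2.89/6.01) = 0.779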